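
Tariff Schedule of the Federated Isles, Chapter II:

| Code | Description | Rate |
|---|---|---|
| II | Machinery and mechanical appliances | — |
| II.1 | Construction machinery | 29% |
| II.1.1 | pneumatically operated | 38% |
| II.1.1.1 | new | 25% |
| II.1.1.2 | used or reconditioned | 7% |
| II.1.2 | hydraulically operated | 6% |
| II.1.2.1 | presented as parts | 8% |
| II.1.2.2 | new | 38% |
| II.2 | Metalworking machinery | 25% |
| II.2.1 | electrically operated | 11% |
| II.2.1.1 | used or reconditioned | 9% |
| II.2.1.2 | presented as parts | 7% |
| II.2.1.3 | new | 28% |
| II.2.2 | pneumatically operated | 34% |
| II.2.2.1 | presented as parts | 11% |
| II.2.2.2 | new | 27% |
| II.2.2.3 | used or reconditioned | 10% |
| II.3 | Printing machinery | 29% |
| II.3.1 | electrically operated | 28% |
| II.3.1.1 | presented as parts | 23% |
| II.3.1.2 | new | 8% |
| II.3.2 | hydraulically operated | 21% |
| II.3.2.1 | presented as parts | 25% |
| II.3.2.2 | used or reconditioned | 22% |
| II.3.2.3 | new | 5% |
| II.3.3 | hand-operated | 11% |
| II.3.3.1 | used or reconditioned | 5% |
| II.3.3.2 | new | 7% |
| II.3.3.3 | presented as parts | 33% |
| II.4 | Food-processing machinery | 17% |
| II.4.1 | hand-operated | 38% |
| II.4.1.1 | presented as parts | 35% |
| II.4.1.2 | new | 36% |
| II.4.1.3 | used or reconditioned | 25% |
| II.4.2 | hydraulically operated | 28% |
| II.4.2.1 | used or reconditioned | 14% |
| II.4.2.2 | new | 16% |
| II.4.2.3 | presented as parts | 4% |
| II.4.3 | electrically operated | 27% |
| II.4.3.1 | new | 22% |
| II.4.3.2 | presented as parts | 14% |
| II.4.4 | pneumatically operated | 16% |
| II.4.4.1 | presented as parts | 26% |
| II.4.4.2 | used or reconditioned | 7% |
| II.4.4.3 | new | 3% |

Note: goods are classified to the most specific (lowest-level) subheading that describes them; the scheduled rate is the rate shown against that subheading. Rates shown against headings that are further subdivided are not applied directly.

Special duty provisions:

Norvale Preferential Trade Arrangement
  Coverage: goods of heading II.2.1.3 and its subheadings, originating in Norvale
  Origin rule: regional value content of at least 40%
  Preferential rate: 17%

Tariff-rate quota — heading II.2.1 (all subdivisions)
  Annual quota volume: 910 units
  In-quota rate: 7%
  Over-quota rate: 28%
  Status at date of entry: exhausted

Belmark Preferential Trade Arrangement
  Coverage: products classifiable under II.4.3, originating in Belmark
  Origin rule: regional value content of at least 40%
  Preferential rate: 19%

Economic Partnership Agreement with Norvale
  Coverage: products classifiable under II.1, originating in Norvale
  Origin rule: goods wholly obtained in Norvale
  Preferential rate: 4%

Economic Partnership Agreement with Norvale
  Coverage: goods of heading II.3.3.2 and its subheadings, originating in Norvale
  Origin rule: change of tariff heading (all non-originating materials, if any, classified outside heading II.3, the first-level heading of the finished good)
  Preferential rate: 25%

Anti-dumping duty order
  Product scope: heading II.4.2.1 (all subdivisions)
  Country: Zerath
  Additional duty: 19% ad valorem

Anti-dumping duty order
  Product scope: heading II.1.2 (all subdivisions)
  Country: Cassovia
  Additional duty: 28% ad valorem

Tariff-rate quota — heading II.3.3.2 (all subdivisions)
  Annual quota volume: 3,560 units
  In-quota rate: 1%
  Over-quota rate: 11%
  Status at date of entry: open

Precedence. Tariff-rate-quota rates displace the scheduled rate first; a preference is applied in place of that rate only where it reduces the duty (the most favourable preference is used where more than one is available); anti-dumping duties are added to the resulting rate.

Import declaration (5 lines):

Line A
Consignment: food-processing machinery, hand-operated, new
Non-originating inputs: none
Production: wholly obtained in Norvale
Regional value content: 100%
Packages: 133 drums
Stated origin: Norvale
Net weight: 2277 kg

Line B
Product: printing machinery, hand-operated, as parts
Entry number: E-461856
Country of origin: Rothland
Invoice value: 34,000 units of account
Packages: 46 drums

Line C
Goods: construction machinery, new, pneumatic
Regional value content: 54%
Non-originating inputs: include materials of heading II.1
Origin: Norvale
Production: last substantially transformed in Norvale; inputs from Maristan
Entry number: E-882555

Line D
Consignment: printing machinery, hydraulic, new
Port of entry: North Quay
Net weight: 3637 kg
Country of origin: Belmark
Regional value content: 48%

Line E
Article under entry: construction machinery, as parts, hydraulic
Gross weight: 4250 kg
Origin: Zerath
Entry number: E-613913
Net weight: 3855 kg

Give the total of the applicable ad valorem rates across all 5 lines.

107%

Line A: food-processing → II.4; hand-operated → II.4.1; new → II.4.1.2. Scheduled 36%. Norvale agreement on II.2.1.3: II.4.1.2 not covered; Norvale agreement on II.1: II.4.1.2 not covered; Norvale agreement on II.3.3.2: II.4.1.2 not covered. → 36%.
Line B: printing → II.3; hand-operated → II.3.3; as parts → II.3.3.3. Scheduled 33%. No special measure applies. → 33%.
Line C: construction → II.1; pneumatic → II.1.1; new → II.1.1.1. Scheduled 25%. Norvale agreement on II.2.1.3: II.1.1.1 not covered; Norvale agreement on II.1: not wholly obtained; Norvale agreement on II.3.3.2: II.1.1.1 not covered. → 25%.
Line D: printing → II.3; hydraulic → II.3.2; new → II.3.2.3. Scheduled 5%. Belmark agreement on II.4.3: II.3.2.3 not covered. → 5%.
Line E: construction → II.1; hydraulic → II.1.2; as parts → II.1.2.1. Scheduled 8%. No special measure applies. → 8%.
Sum: 36% + 33% + 25% + 5% + 8% = 107%.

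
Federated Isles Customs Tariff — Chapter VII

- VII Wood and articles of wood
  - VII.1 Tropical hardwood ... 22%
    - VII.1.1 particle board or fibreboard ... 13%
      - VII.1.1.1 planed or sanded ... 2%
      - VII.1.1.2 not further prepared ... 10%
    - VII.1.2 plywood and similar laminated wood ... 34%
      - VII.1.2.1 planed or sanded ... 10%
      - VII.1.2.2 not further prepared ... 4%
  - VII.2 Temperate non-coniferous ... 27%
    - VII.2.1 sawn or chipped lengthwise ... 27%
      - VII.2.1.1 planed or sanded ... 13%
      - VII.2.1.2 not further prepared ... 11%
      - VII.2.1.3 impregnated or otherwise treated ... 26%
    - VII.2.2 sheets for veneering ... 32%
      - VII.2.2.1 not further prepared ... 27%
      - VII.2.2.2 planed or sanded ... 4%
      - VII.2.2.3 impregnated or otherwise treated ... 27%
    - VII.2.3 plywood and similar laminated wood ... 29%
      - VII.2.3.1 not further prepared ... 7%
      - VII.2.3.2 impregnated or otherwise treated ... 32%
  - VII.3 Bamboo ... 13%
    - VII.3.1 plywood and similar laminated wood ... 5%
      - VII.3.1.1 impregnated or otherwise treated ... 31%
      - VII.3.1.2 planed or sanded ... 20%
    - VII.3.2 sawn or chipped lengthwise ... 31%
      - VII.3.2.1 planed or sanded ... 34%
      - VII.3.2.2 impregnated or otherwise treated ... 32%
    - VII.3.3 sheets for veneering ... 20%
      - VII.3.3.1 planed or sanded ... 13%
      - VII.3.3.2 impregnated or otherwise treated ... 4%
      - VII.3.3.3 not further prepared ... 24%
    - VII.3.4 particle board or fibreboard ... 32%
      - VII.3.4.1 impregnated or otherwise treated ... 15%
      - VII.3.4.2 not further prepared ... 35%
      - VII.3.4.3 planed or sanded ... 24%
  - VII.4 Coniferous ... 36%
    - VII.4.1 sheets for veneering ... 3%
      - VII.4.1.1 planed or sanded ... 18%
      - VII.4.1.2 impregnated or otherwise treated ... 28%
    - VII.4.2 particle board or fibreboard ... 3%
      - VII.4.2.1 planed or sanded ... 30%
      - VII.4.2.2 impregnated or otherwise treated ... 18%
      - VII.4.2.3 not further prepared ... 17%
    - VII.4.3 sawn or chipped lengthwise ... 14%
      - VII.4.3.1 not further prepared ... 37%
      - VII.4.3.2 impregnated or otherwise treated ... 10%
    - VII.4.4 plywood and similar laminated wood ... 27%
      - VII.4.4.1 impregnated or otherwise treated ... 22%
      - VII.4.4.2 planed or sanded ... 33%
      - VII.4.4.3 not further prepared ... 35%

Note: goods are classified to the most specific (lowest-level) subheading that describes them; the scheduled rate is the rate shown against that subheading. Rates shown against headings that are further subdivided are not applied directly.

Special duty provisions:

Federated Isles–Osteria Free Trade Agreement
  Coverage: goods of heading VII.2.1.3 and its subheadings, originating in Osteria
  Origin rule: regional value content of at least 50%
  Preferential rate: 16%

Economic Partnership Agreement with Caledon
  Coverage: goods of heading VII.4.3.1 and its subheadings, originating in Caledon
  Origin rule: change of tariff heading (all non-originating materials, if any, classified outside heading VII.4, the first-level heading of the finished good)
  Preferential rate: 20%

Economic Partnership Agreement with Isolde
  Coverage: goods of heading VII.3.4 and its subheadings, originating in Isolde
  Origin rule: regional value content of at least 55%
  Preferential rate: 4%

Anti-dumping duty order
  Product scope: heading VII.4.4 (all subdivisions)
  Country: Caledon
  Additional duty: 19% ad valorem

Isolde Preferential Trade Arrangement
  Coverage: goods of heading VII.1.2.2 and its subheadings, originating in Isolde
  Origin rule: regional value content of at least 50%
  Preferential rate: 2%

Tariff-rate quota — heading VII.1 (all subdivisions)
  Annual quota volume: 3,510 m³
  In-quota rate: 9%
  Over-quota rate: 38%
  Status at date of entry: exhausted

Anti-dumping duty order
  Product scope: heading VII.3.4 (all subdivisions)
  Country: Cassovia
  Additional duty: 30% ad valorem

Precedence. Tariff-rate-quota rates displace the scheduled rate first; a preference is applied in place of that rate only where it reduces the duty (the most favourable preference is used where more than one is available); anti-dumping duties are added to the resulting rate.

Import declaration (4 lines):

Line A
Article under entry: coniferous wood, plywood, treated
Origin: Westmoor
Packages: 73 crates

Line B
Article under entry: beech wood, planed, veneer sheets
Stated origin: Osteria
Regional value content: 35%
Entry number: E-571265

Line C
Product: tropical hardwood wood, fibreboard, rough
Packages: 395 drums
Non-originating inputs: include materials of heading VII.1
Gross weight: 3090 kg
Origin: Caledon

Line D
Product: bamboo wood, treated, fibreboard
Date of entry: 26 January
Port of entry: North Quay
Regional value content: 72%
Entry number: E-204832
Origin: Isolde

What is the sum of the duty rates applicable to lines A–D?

68%

Line A: coniferous → VII.4; plywood → VII.4.4; treated → VII.4.4.1. Scheduled 22%. No special measure applies. → 22%.
Line B: beech → VII.2; veneer sheets → VII.2.2; planed → VII.2.2.2. Scheduled 4%. Osteria agreement on VII.2.1.3: VII.2.2.2 not covered. → 4%.
Line C: tropical hardwood → VII.1; fibreboard → VII.1.1; rough → VII.1.1.2. Scheduled 10%. quota on VII.1 exhausted → over-quota 38%; Caledon agreement on VII.4.3.1: VII.1.1.2 not covered. → 38%.
Line D: bamboo → VII.3; fibreboard → VII.3.4; treated → VII.3.4.1. Scheduled 15%. Isolde agreement on VII.3.4: RVC ≥ 55% → 4% available; Isolde agreement on VII.1.2.2: VII.3.4.1 not covered; preferential 4%. → 4%.
Sum: 22% + 4% + 38% + 4% = 68%.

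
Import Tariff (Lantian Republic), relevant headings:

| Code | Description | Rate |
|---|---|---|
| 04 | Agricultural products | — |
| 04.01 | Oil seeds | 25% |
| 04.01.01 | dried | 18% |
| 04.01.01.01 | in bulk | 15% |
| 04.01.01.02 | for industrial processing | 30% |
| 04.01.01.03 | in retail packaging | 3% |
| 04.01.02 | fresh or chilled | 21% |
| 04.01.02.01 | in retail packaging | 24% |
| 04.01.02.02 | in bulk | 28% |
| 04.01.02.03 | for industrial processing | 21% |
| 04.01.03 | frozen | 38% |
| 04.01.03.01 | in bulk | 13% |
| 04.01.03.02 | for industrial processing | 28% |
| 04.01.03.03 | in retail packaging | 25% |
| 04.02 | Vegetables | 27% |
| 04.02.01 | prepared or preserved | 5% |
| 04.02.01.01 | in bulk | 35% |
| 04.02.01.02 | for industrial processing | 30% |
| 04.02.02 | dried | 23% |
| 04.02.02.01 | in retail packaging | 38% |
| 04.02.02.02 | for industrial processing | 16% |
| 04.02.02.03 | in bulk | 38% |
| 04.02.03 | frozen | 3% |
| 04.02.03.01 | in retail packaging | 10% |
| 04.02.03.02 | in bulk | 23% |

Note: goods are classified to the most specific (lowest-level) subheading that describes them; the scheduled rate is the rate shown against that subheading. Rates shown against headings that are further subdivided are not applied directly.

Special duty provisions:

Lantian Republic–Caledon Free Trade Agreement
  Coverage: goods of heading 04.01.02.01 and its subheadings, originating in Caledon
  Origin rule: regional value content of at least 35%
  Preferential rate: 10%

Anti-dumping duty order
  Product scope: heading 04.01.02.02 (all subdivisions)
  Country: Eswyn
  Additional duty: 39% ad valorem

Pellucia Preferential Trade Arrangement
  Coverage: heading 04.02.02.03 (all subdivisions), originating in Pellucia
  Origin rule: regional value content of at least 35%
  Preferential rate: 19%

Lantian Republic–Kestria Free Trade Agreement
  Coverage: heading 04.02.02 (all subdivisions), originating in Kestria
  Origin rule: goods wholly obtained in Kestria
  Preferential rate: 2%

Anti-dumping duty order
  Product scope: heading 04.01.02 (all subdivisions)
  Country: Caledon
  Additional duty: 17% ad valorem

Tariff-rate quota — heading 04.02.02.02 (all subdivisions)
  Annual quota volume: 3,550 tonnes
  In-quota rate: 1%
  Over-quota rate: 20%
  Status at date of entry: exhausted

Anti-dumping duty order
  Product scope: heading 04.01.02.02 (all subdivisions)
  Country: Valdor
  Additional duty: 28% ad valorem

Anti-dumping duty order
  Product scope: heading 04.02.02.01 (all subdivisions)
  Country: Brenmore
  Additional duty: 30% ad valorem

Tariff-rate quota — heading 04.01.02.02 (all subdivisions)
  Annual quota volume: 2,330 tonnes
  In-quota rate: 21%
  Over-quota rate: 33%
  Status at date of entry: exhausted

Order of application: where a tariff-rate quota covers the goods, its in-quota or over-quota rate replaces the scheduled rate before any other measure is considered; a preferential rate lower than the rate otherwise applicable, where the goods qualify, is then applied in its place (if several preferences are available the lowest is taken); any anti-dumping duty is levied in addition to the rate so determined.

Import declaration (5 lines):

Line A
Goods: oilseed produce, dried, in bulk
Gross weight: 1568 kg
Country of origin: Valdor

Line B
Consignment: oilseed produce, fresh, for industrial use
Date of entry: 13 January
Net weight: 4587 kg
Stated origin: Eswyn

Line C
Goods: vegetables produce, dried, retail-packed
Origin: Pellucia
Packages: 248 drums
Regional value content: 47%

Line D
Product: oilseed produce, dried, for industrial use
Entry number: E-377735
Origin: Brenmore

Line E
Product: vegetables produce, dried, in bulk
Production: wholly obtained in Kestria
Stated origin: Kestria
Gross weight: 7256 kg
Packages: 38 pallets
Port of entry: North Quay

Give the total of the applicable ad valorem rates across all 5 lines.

106%

Line A: oilseed → 04.01; dried → 04.01.01; in bulk → 04.01.01.01. Scheduled 15%. No special measure applies. → 15%.
Line B: oilseed → 04.01; fresh → 04.01.02; for industrial use → 04.01.02.03. Scheduled 21%. No special measure applies. → 21%.
Line C: vegetables → 04.02; dried → 04.02.02; retail-packed → 04.02.02.01. Scheduled 38%. Pellucia agreement on 04.02.02.03: 04.02.02.01 not covered. → 38%.
Line D: oilseed → 04.01; dried → 04.01.01; for industrial use → 04.01.01.02. Scheduled 30%. No special measure applies. → 30%.
Line E: vegetables → 04.02; dried → 04.02.02; in bulk → 04.02.02.03. Scheduled 38%. Kestria agreement on 04.02.02: wholly obtained → 2% available; preferential 2%. → 2%.
Sum: 15% + 21% + 38% + 30% + 2% = 106%.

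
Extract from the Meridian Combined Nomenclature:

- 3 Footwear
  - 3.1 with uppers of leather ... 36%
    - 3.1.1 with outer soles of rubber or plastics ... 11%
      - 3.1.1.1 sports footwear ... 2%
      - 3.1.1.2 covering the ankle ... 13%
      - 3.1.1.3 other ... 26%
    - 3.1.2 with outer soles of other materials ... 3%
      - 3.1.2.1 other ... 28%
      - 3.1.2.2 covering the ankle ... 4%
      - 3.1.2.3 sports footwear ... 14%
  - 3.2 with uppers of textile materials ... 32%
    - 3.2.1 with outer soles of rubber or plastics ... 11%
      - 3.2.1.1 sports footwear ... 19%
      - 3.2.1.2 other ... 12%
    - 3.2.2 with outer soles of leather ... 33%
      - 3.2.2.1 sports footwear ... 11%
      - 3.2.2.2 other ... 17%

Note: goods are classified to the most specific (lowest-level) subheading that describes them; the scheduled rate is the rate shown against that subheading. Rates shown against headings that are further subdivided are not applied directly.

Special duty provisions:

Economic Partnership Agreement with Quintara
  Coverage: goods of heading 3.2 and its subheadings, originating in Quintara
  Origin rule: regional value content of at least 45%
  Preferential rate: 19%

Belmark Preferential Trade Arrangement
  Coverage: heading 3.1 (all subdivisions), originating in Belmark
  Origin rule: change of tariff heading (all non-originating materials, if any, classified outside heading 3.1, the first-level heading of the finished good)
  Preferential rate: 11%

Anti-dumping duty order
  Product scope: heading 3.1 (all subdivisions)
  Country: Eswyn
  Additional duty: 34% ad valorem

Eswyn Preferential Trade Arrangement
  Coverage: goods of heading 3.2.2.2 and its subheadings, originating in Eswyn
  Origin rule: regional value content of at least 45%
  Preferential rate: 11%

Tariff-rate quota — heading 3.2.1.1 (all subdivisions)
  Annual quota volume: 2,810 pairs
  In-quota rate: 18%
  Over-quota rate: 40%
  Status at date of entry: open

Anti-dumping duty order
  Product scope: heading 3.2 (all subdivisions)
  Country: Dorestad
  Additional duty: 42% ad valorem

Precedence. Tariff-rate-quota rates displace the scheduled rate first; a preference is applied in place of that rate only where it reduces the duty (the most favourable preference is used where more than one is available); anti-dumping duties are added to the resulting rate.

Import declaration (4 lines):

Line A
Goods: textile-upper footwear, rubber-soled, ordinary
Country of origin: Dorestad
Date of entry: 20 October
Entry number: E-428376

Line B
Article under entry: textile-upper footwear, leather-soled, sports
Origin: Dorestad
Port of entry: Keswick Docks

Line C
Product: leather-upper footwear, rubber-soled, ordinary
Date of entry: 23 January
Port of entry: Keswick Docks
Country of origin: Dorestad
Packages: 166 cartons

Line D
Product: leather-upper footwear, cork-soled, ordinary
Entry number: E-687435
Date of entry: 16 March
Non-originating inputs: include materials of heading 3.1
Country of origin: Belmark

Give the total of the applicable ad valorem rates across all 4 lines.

Line A: textile-upper → 3.2; rubber-soled → 3.2.1; ordinary → 3.2.1.2. Scheduled 12%. anti-dumping (Dorestad, 3.2): +42%; total 12% + 42% = 54%. → 54%.
Line B: textile-upper → 3.2; leather-soled → 3.2.2; sports → 3.2.2.1. Scheduled 11%. anti-dumping (Dorestad, 3.2): +42%; total 11% + 42% = 53%. → 53%.
Line C: leather-upper → 3.1; rubber-soled → 3.1.1; ordinary → 3.1.1.3. Scheduled 26%. No special measure applies. → 26%.
Line D: leather-upper → 3.1; cork-soled → 3.1.2; ordinary → 3.1.2.1. Scheduled 28%. Belmark agreement on 3.1: CTH not met. → 28%.
Sum: 54% + 53% + 26% + 28% = 161%.

161%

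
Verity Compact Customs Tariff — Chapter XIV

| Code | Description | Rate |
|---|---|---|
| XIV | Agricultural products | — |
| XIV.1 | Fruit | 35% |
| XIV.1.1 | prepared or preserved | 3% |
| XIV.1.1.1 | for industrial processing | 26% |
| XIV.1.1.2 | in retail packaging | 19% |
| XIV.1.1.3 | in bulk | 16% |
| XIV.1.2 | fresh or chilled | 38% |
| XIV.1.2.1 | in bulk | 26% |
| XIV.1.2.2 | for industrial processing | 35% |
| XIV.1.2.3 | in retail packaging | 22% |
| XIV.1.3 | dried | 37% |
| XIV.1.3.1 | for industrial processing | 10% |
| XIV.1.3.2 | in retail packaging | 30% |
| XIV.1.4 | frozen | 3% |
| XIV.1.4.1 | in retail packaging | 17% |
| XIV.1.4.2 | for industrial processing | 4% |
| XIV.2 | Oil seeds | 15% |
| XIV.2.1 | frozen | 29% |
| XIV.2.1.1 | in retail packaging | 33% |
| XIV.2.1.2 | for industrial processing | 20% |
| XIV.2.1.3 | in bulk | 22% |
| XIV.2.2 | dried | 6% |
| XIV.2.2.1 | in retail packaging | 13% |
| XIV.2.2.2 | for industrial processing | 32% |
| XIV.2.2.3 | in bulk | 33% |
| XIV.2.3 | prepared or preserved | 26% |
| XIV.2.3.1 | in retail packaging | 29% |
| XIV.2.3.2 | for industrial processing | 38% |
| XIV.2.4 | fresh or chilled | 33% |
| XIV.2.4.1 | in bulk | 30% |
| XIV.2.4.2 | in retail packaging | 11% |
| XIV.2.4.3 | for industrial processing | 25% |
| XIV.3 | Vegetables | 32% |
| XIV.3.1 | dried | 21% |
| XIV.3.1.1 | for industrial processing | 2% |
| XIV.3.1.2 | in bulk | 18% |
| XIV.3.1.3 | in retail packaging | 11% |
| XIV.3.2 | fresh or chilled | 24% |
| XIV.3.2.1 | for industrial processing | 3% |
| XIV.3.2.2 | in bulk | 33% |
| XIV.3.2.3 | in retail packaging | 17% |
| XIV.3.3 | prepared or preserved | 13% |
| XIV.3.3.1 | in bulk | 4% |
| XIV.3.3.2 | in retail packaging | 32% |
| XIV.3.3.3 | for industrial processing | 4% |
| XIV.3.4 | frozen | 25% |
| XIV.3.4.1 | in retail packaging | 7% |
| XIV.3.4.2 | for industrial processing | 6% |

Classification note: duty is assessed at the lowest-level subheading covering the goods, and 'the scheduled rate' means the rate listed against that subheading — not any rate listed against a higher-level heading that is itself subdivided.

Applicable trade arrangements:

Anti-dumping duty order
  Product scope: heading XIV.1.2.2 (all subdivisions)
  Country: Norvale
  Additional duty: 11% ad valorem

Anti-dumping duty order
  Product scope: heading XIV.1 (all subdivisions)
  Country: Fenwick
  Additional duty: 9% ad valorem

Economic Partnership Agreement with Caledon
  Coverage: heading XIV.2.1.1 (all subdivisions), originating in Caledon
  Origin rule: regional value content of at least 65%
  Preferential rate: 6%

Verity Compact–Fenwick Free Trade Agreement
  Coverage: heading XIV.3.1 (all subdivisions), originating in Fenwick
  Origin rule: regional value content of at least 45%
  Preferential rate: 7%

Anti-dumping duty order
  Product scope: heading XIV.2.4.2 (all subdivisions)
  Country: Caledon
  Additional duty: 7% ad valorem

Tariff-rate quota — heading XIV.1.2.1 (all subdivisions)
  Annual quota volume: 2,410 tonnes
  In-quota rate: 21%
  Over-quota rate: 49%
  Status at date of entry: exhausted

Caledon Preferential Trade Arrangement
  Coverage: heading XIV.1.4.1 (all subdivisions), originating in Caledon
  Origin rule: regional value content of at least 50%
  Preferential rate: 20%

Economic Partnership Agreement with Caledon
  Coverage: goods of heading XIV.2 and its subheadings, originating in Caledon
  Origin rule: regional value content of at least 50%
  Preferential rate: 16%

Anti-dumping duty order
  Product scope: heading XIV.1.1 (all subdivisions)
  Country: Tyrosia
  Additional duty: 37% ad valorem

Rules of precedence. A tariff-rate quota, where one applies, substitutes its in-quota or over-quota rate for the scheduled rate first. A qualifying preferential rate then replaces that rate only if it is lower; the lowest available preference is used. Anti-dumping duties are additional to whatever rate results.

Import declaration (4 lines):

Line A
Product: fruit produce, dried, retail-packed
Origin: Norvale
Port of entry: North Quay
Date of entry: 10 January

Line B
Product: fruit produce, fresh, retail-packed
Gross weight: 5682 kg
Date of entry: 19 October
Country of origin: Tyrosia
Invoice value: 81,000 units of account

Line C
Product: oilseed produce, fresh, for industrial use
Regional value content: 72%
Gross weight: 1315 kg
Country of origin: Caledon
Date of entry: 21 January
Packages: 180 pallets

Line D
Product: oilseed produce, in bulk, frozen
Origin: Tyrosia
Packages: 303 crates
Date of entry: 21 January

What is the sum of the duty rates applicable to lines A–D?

90%

Line A: fruit → XIV.1; dried → XIV.1.3; retail-packed → XIV.1.3.2. Scheduled 30%. No special measure applies. → 30%.
Line B: fruit → XIV.1; fresh → XIV.1.2; retail-packed → XIV.1.2.3. Scheduled 22%. No special measure applies. → 22%.
Line C: oilseed → XIV.2; fresh → XIV.2.4; for industrial use → XIV.2.4.3. Scheduled 25%. Caledon agreement on XIV.2.1.1: XIV.2.4.3 not covered; Caledon agreement on XIV.1.4.1: XIV.2.4.3 not covered; Caledon agreement on XIV.2: RVC ≥ 50% → 16% available; preferential 16%. → 16%.
Line D: oilseed → XIV.2; frozen → XIV.2.1; in bulk → XIV.2.1.3. Scheduled 22%. No special measure applies. → 22%.
Sum: 30% + 22% + 16% + 22% = 90%.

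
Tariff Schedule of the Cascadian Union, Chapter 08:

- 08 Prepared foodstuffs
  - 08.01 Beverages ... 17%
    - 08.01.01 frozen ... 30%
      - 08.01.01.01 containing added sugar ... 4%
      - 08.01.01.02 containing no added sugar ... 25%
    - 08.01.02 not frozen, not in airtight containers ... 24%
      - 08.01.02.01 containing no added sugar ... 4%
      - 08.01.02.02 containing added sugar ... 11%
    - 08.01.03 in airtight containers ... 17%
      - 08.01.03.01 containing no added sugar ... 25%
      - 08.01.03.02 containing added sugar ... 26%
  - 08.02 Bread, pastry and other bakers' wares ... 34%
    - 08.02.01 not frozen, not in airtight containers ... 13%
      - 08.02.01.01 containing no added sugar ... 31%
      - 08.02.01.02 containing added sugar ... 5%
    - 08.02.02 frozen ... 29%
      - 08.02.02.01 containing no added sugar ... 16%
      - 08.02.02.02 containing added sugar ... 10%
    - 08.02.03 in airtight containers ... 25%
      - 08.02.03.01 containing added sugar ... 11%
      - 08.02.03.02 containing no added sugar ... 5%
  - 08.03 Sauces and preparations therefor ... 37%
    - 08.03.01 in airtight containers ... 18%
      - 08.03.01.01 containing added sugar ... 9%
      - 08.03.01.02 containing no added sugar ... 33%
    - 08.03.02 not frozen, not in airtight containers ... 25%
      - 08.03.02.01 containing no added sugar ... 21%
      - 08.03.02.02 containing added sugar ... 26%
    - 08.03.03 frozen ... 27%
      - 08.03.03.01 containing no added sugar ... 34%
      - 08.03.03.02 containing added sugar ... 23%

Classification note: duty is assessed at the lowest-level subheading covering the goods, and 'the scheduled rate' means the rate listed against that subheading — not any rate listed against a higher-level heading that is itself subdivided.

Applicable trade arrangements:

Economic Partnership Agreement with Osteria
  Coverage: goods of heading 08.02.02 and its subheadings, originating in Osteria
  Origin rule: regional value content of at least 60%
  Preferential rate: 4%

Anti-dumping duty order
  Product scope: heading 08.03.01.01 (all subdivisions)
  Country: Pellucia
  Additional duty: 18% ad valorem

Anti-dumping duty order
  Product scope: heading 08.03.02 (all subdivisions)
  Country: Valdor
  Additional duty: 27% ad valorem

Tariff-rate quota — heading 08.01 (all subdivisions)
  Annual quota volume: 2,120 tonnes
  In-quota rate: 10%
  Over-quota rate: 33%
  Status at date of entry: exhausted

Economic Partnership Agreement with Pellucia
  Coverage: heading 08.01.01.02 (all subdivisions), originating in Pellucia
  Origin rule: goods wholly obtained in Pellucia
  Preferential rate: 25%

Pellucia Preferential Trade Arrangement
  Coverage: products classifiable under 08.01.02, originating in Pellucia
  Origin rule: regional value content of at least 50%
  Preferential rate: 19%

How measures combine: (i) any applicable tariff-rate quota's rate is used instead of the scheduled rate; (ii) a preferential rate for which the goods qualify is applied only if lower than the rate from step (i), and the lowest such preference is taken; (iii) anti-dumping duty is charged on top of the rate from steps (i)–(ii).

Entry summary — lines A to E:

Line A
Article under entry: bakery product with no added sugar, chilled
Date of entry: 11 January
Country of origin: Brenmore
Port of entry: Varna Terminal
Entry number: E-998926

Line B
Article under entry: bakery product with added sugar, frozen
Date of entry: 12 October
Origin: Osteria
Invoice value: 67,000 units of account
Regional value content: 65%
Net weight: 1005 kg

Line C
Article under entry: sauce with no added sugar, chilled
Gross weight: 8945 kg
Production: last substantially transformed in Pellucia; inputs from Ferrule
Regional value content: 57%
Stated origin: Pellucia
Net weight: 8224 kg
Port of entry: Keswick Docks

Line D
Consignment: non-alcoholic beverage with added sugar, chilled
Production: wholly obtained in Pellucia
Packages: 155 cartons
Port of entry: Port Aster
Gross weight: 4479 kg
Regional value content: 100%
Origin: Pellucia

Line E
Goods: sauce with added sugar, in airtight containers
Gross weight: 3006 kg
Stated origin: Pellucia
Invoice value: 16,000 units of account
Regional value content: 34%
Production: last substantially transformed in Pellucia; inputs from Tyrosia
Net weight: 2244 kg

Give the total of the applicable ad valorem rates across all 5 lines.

102%

Line A: bakery product → 08.02; chilled → 08.02.01; with no added sugar → 08.02.01.01. Scheduled 31%. No special measure applies. → 31%.
Line B: bakery product → 08.02; frozen → 08.02.02; with added sugar → 08.02.02.02. Scheduled 10%. Osteria agreement on 08.02.02: RVC ≥ 60% → 4% available; preferential 4%. → 4%.
Line C: sauce → 08.03; chilled → 08.03.02; with no added sugar → 08.03.02.01. Scheduled 21%. Pellucia agreement on 08.01.01.02: 08.03.02.01 not covered; Pellucia agreement on 08.01.02: 08.03.02.01 not covered. → 21%.
Line D: non-alcoholic beverage → 08.01; chilled → 08.01.02; with added sugar → 08.01.02.02. Scheduled 11%. quota on 08.01 exhausted → over-quota 33%; Pellucia agreement on 08.01.01.02: 08.01.02.02 not covered; Pellucia agreement on 08.01.02: RVC ≥ 50% → 19% available; preferential 19%. → 19%.
Line E: sauce → 08.03; in airtight containers → 08.03.01; with added sugar → 08.03.01.01. Scheduled 9%. Pellucia agreement on 08.01.01.02: 08.03.01.01 not covered; Pellucia agreement on 08.01.02: 08.03.01.01 not covered; anti-dumping (Pellucia, 08.03.01.01): +18%; total 9% + 18% = 27%. → 27%.
Sum: 31% + 4% + 21% + 19% + 27% = 102%.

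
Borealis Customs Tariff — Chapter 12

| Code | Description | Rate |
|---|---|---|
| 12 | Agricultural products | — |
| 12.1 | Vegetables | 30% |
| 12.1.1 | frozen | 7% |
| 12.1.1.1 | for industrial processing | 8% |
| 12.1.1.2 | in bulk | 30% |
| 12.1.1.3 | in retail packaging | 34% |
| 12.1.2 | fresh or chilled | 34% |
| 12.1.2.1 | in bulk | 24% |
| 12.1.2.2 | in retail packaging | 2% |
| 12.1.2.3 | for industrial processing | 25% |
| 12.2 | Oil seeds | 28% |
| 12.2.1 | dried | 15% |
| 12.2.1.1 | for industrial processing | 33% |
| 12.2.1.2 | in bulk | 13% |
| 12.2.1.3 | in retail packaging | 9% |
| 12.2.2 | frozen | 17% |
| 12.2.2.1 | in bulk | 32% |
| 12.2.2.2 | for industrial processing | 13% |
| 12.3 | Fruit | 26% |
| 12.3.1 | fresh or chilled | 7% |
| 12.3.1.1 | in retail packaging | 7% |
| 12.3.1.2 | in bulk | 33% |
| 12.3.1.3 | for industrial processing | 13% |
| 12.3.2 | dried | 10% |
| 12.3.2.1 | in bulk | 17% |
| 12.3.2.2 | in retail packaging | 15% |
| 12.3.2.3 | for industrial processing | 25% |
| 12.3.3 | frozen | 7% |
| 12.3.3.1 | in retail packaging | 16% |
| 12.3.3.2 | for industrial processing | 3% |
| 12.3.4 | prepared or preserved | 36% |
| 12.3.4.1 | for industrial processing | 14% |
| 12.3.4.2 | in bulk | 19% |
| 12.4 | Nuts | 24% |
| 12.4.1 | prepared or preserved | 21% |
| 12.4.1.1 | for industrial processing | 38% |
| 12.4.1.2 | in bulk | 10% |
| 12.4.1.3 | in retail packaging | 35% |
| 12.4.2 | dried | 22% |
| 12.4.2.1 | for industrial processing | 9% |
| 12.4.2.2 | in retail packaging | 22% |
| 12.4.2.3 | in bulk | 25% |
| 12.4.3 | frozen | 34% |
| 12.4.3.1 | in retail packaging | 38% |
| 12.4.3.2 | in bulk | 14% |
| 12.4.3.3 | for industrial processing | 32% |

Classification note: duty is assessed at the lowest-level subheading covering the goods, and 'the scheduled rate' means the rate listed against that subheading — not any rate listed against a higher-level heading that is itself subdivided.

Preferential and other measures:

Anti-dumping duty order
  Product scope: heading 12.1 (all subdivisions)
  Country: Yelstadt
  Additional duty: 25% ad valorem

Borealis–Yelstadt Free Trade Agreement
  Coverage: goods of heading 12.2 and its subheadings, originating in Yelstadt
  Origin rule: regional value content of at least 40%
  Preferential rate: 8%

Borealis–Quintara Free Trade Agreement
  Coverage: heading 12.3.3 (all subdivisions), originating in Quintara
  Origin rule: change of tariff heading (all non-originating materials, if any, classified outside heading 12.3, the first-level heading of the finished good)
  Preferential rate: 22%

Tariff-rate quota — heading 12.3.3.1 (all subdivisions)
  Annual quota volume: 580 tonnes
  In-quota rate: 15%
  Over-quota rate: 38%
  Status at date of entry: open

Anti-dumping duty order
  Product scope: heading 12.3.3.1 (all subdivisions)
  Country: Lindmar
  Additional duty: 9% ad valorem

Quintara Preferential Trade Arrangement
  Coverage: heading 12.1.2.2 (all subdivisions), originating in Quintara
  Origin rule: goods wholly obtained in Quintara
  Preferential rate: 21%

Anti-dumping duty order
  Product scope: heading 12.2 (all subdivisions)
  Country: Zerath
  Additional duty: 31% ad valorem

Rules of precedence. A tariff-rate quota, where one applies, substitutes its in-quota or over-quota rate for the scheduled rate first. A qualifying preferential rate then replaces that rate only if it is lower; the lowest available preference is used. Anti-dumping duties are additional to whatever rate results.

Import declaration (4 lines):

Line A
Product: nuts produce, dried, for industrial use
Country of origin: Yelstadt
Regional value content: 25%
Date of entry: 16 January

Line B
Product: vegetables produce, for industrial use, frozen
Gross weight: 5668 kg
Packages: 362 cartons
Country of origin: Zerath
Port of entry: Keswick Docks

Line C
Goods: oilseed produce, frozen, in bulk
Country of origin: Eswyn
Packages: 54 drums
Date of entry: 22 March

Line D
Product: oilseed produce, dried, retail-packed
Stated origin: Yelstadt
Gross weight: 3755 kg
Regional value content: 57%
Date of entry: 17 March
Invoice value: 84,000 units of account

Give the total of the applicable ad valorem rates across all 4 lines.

Line A: nuts → 12.4; dried → 12.4.2; for industrial use → 12.4.2.1. Scheduled 9%. Yelstadt agreement on 12.2: 12.4.2.1 not covered. → 9%.
Line B: vegetables → 12.1; frozen → 12.1.1; for industrial use → 12.1.1.1. Scheduled 8%. No special measure applies. → 8%.
Line C: oilseed → 12.2; frozen → 12.2.2; in bulk → 12.2.2.1. Scheduled 32%. No special measure applies. → 32%.
Line D: oilseed → 12.2; dried → 12.2.1; retail-packed → 12.2.1.3. Scheduled 9%. Yelstadt agreement on 12.2: RVC ≥ 40% → 8% available; preferential 8%. → 8%.
Sum: 9% + 8% + 32% + 8% = 57%.

57%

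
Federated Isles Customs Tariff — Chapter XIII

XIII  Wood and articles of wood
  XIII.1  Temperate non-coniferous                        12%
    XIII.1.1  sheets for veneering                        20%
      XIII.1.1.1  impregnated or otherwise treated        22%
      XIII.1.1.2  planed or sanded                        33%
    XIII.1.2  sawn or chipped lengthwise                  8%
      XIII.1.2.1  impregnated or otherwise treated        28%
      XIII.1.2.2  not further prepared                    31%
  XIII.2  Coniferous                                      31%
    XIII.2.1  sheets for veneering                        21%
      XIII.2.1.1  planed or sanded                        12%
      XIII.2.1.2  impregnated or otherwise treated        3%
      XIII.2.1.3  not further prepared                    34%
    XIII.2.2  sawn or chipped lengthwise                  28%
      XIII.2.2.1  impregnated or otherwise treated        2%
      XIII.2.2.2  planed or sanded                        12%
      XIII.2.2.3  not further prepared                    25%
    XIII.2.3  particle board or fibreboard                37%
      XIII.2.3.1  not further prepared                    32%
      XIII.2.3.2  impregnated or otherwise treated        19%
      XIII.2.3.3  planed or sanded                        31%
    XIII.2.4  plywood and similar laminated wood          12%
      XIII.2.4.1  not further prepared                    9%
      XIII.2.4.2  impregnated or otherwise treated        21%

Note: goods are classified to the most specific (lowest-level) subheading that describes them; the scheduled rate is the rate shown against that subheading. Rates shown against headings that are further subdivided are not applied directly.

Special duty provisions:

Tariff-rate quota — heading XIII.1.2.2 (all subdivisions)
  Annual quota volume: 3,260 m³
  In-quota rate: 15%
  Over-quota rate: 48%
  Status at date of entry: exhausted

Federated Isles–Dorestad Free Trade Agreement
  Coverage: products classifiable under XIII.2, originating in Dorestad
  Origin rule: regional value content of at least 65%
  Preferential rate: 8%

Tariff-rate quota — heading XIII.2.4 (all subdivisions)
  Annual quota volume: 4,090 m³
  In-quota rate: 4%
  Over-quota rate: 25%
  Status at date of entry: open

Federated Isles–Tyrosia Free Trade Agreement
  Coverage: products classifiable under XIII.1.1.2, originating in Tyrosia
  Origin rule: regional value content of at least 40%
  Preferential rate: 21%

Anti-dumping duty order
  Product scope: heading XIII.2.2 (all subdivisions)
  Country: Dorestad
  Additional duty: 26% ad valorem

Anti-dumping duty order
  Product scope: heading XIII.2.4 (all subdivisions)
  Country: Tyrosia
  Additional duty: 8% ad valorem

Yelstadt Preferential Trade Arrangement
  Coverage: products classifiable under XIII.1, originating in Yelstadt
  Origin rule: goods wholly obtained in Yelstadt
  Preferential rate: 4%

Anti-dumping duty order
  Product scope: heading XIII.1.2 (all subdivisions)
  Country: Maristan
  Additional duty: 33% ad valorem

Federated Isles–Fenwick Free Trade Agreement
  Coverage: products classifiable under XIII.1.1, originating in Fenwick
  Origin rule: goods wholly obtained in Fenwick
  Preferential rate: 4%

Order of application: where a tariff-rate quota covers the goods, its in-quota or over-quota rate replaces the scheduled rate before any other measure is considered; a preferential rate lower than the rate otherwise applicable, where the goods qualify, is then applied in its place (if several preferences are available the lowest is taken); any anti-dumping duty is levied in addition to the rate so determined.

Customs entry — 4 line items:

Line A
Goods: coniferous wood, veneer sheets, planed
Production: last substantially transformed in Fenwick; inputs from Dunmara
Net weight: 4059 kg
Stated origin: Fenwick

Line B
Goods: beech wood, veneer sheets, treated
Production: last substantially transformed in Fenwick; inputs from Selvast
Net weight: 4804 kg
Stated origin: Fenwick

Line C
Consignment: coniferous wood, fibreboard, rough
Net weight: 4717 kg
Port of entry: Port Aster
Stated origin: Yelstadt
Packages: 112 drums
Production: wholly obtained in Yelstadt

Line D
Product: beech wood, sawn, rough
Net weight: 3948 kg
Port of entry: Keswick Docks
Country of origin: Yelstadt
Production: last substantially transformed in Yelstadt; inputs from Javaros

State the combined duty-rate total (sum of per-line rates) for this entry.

Line A: coniferous → XIII.2; veneer sheets → XIII.2.1; planed → XIII.2.1.1. Scheduled 12%. Fenwick agreement on XIII.1.1: XIII.2.1.1 not covered. → 12%.
Line B: beech → XIII.1; veneer sheets → XIII.1.1; treated → XIII.1.1.1. Scheduled 22%. Fenwick agreement on XIII.1.1: not wholly obtained. → 22%.
Line C: coniferous → XIII.2; fibreboard → XIII.2.3; rough → XIII.2.3.1. Scheduled 32%. Yelstadt agreement on XIII.1: XIII.2.3.1 not covered. → 32%.
Line D: beech → XIII.1; sawn → XIII.1.2; rough → XIII.1.2.2. Scheduled 31%. quota on XIII.1.2.2 exhausted → over-quota 48%; Yelstadt agreement on XIII.1: not wholly obtained. → 48%.
Sum: 12% + 22% + 32% + 48% = 114%.

114%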